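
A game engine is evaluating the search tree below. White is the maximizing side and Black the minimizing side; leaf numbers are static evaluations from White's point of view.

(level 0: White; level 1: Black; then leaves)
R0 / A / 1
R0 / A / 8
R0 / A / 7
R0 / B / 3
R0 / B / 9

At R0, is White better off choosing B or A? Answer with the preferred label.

B

B (Black): min(3, 9) = 3
A (Black): min(1, 8, 7) = 1
White prefers the higher value; B=3, A=1. B is better since 3 > 1.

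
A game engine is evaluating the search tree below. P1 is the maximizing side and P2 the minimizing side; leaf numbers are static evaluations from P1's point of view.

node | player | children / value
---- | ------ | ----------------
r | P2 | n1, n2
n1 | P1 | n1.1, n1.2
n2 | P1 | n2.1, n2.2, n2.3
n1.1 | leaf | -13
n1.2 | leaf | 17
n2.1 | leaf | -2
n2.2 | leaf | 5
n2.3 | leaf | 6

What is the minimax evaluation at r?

6

n1 (P1): max(-13, 17) = 17
n2 (P1): max(-2, 5, 6) = 6
r (P2): min(17, 6) = 6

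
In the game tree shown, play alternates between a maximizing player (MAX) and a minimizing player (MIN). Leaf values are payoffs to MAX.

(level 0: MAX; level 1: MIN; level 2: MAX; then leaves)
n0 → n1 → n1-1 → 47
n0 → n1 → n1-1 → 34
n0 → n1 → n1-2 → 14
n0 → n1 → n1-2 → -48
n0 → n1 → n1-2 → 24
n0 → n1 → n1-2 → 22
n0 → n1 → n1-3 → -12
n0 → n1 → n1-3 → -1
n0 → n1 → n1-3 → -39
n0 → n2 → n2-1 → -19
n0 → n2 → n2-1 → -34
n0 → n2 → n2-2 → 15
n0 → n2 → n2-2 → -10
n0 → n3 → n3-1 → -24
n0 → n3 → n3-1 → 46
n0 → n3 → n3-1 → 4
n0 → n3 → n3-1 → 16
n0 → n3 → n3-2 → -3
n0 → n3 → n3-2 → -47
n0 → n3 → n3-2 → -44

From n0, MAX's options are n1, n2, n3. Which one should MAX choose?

n1-1 (MAX): max(47, 34) = 47
n1-2 (MAX): max(14, -48, 24, 22) = 24
n1-3 (MAX): max(-12, -1, -39) = -1
n1 (MIN): min(47, 24, -1) = -1
n2-1 (MAX): max(-19, -34) = -19
n2-2 (MAX): max(15, -10) = 15
n2 (MIN): min(-19, 15) = -19
n3-1 (MAX): max(-24, 46, 4, 16) = 46
n3-2 (MAX): max(-3, -47, -44) = -3
n3 (MIN): min(46, -3) = -3
n0 (MAX): max(-1, -19, -3) = -1
MAX at n0 wants the highest of {n1=-1, n2=-19, n3=-3}, so chooses n1.

n1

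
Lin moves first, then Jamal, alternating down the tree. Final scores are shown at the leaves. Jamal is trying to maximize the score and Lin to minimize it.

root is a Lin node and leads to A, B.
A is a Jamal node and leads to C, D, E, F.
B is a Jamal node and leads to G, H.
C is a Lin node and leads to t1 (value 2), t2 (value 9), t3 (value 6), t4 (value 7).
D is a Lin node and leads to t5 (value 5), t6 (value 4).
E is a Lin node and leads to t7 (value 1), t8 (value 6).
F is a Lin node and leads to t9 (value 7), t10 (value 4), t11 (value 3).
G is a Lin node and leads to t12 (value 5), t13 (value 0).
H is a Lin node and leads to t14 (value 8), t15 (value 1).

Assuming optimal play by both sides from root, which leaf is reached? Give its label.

C (Lin): min(2, 9, 6, 7) = 2
D (Lin): min(5, 4) = 4
E (Lin): min(1, 6) = 1
F (Lin): min(7, 4, 3) = 3
A (Jamal): max(2, 4, 1, 3) = 4
G (Lin): min(5, 0) = 0
H (Lin): min(8, 1) = 1
B (Jamal): max(0, 1) = 1
root (Lin): min(4, 1) = 1
At root, Lin picks B (lowest: 1).
At B, Jamal picks H (highest: 1).
At H, Lin picks t15 (lowest: 1).
Terminal value 1.

t15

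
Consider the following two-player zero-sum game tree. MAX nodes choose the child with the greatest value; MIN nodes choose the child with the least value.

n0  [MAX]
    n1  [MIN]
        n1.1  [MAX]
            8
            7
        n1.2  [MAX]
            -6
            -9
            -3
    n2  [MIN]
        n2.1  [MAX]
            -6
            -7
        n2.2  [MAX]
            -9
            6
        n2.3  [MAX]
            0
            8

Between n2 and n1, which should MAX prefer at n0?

n2.1 (MAX): max(-6, -7) = -6
n2.2 (MAX): max(-9, 6) = 6
n2.3 (MAX): max(0, 8) = 8
n2 (MIN): min(-6, 6, 8) = -6
n1.1 (MAX): max(8, 7) = 8
n1.2 (MAX): max(-6, -9, -3) = -3
n1 (MIN): min(8, -3) = -3
MAX prefers the higher value; n2=-6, n1=-3. n1 is better since -3 > -6.

n1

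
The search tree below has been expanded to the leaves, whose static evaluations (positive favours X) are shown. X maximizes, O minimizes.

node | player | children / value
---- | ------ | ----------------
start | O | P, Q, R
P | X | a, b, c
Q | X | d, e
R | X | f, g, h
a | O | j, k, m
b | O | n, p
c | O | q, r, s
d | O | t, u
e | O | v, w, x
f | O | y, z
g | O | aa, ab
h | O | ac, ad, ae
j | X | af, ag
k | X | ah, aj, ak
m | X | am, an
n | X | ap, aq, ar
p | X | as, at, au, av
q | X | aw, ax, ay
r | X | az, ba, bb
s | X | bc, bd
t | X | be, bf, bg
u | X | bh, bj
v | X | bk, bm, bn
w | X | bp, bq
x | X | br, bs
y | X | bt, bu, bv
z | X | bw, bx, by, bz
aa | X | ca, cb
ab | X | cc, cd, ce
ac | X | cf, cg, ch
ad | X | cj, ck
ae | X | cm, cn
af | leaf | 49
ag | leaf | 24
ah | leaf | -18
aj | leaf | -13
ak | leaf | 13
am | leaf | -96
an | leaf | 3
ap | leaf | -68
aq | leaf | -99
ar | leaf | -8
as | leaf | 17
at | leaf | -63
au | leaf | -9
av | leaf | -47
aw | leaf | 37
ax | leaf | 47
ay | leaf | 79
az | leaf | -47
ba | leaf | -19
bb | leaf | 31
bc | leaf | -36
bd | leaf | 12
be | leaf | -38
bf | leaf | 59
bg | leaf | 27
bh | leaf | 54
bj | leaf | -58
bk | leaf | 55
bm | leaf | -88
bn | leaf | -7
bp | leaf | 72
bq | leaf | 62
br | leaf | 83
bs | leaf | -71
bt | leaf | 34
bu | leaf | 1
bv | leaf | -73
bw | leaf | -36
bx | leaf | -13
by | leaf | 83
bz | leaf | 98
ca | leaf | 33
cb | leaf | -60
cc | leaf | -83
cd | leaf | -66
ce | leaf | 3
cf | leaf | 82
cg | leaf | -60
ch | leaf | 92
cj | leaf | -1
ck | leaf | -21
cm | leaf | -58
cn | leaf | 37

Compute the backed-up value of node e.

55

v (X): max(55, -88, -7) = 55
w (X): max(72, 62) = 72
x (X): max(83, -71) = 83
e (O): min(55, 72, 83) = 55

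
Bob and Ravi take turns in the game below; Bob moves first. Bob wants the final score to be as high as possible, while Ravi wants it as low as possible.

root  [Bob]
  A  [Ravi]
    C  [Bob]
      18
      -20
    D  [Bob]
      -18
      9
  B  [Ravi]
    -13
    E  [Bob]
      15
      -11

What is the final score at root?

C (Bob): max(18, -20) = 18
D (Bob): max(-18, 9) = 9
A (Ravi): min(18, 9) = 9
E (Bob): max(15, -11) = 15
B (Ravi): min(-13, 15) = -13
root (Bob): max(9, -13) = 9

9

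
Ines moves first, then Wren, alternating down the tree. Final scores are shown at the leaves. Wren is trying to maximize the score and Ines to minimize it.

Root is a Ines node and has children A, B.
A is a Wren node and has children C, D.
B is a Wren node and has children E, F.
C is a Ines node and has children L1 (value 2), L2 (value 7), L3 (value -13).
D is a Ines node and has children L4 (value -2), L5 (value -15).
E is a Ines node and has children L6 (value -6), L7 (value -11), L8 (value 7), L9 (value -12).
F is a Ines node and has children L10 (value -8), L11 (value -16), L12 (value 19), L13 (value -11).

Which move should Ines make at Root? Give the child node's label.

A

C (Ines): min(2, 7, -13) = -13
D (Ines): min(-2, -15) = -15
A (Wren): max(-13, -15) = -13
E (Ines): min(-6, -11, 7, -12) = -12
F (Ines): min(-8, -16, 19, -11) = -16
B (Wren): max(-12, -16) = -12
Root (Ines): min(-13, -12) = -13
Ines at Root wants the lowest of {A=-13, B=-12}, so chooses A.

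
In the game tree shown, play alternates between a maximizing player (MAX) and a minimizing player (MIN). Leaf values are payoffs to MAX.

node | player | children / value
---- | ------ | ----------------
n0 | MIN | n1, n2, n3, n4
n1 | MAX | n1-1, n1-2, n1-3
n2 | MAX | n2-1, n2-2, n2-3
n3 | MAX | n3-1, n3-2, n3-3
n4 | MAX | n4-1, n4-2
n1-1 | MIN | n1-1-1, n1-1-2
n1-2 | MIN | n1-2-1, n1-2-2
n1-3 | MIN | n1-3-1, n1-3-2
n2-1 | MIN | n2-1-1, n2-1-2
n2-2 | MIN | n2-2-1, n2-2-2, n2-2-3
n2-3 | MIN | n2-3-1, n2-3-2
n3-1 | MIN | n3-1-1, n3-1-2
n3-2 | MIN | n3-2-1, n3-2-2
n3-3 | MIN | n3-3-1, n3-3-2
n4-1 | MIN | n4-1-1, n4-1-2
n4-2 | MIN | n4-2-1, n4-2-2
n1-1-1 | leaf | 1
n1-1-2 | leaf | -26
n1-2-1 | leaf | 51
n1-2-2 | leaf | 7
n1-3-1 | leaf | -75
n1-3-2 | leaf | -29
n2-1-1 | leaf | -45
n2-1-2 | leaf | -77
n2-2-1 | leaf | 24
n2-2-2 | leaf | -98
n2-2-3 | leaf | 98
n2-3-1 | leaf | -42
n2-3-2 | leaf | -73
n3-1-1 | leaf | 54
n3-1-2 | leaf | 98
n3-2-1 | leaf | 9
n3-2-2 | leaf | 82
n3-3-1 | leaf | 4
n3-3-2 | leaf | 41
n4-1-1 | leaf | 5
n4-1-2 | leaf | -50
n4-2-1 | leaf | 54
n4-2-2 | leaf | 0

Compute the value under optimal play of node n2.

-73

n2-1 (MIN): min(-45, -77) = -77
n2-2 (MIN): min(24, -98, 98) = -98
n2-3 (MIN): min(-42, -73) = -73
n2 (MAX): max(-77, -98, -73) = -73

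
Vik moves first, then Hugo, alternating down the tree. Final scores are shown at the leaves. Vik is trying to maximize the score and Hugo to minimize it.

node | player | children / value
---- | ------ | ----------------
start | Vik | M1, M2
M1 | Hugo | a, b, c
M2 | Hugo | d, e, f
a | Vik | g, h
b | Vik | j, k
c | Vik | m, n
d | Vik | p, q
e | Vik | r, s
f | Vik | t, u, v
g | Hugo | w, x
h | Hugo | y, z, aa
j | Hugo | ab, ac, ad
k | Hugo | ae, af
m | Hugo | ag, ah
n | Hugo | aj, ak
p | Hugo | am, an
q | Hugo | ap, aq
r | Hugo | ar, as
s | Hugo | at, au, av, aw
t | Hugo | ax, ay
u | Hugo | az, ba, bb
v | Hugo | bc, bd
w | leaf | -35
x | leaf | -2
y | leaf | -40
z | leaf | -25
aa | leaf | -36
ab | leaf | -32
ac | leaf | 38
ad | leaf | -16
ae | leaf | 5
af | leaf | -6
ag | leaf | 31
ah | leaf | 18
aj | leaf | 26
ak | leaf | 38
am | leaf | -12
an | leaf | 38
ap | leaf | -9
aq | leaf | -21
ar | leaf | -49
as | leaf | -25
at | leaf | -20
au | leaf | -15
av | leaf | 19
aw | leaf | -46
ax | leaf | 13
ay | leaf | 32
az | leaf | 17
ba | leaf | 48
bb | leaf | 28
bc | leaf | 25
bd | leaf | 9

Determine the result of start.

g (Hugo): min(-35, -2) = -35
h (Hugo): min(-40, -25, -36) = -40
a (Vik): max(-35, -40) = -35
j (Hugo): min(-32, 38, -16) = -32
k (Hugo): min(5, -6) = -6
b (Vik): max(-32, -6) = -6
m (Hugo): min(31, 18) = 18
n (Hugo): min(26, 38) = 26
c (Vik): max(18, 26) = 26
M1 (Hugo): min(-35, -6, 26) = -35
p (Hugo): min(-12, 38) = -12
q (Hugo): min(-9, -21) = -21
d (Vik): max(-12, -21) = -12
r (Hugo): min(-49, -25) = -49
s (Hugo): min(-20, -15, 19, -46) = -46
e (Vik): max(-49, -46) = -46
t (Hugo): min(13, 32) = 13
u (Hugo): min(17, 48, 28) = 17
v (Hugo): min(25, 9) = 9
f (Vik): max(13, 17, 9) = 17
M2 (Hugo): min(-12, -46, 17) = -46
start (Vik): max(-35, -46) = -35

-35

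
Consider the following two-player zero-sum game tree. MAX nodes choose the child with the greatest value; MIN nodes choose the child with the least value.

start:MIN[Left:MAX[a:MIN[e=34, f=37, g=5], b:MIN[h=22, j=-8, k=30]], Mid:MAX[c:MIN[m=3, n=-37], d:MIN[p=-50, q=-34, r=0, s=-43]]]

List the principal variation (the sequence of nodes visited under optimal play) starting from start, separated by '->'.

a (MIN): min(34, 37, 5) = 5
b (MIN): min(22, -8, 30) = -8
Left (MAX): max(5, -8) = 5
c (MIN): min(3, -37) = -37
d (MIN): min(-50, -34, 0, -43) = -50
Mid (MAX): max(-37, -50) = -37
start (MIN): min(5, -37) = -37
At start, MIN picks Mid (lowest: -37).
At Mid, MAX picks c (highest: -37).
At c, MIN picks n (lowest: -37).
Terminal value -37.

start -> Mid -> c -> n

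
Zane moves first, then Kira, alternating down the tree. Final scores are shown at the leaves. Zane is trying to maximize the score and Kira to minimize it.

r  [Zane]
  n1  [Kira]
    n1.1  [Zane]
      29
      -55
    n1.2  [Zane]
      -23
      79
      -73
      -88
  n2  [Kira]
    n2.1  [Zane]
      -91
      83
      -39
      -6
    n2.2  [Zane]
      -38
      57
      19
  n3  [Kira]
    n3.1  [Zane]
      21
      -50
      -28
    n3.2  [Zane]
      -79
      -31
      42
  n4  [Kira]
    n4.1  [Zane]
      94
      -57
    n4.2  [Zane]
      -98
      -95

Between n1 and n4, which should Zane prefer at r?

n1

n1.1 (Zane): max(29, -55) = 29
n1.2 (Zane): max(-23, 79, -73, -88) = 79
n1 (Kira): min(29, 79) = 29
n4.1 (Zane): max(94, -57) = 94
n4.2 (Zane): max(-98, -95) = -95
n4 (Kira): min(94, -95) = -95
Zane prefers the higher value; n1=29, n4=-95. n1 is better since 29 > -95.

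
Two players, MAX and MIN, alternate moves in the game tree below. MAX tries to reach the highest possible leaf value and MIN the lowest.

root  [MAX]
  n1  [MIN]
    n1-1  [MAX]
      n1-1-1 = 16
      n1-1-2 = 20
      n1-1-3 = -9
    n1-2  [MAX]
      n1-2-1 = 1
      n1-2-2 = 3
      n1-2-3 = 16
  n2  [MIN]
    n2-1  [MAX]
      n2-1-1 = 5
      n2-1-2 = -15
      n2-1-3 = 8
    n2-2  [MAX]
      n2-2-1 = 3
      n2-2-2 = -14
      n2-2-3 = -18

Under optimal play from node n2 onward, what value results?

n2-1 (MAX): max(5, -15, 8) = 8
n2-2 (MAX): max(3, -14, -18) = 3
n2 (MIN): min(8, 3) = 3

3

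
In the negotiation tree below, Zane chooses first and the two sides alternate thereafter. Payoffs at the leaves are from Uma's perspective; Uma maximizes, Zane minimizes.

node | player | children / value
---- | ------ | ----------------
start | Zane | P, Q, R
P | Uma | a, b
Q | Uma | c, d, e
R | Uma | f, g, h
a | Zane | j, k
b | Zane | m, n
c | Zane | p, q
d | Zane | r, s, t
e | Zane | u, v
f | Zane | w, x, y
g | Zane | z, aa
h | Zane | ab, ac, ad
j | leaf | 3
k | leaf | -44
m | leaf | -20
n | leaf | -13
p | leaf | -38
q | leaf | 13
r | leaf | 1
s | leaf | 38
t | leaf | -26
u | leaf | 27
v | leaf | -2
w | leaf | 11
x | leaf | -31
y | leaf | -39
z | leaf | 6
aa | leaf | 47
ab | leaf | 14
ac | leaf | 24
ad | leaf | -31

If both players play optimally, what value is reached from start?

a (Zane): min(3, -44) = -44
b (Zane): min(-20, -13) = -20
P (Uma): max(-44, -20) = -20
c (Zane): min(-38, 13) = -38
d (Zane): min(1, 38, -26) = -26
e (Zane): min(27, -2) = -2
Q (Uma): max(-38, -26, -2) = -2
f (Zane): min(11, -31, -39) = -39
g (Zane): min(6, 47) = 6
h (Zane): min(14, 24, -31) = -31
R (Uma): max(-39, 6, -31) = 6
start (Zane): min(-20, -2, 6) = -20

-20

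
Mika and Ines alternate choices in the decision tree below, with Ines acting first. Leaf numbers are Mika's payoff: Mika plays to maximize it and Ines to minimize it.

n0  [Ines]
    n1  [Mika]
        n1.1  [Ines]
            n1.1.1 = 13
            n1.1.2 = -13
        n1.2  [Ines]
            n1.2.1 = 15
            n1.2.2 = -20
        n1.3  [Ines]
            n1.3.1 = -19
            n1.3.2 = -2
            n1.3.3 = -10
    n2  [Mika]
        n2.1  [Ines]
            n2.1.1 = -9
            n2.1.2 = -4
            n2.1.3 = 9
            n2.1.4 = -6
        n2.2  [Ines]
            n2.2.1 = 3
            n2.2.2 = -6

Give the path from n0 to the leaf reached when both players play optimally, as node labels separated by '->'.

n1.1 (Ines): min(13, -13) = -13
n1.2 (Ines): min(15, -20) = -20
n1.3 (Ines): min(-19, -2, -10) = -19
n1 (Mika): max(-13, -20, -19) = -13
n2.1 (Ines): min(-9, -4, 9, -6) = -9
n2.2 (Ines): min(3, -6) = -6
n2 (Mika): max(-9, -6) = -6
n0 (Ines): min(-13, -6) = -13
At n0, Ines picks n1 (lowest: -13).
At n1, Mika picks n1.1 (highest: -13).
At n1.1, Ines picks n1.1.2 (lowest: -13).
Terminal value -13.

n0 -> n1 -> n1.1 -> n1.1.2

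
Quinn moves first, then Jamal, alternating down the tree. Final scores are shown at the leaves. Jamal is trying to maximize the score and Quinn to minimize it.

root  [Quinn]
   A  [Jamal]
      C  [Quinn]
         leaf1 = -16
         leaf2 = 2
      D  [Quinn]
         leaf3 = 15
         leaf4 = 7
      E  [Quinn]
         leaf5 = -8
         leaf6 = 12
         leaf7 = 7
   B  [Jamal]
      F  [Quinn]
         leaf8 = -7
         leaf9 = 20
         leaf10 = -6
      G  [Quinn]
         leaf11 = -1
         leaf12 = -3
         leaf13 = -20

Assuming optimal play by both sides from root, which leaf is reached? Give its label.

C (Quinn): min(-16, 2) = -16
D (Quinn): min(15, 7) = 7
E (Quinn): min(-8, 12, 7) = -8
A (Jamal): max(-16, 7, -8) = 7
F (Quinn): min(-7, 20, -6) = -7
G (Quinn): min(-1, -3, -20) = -20
B (Jamal): max(-7, -20) = -7
root (Quinn): min(7, -7) = -7
At root, Quinn picks B (lowest: -7).
At B, Jamal picks F (highest: -7).
At F, Quinn picks leaf8 (lowest: -7).
Terminal value -7.

leaf8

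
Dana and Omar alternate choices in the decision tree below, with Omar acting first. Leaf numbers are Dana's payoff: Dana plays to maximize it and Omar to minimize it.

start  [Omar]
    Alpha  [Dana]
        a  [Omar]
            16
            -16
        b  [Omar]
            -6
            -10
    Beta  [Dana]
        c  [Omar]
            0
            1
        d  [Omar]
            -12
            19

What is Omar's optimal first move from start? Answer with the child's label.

a (Omar): min(16, -16) = -16
b (Omar): min(-6, -10) = -10
Alpha (Dana): max(-16, -10) = -10
c (Omar): min(0, 1) = 0
d (Omar): min(-12, 19) = -12
Beta (Dana): max(0, -12) = 0
start (Omar): min(-10, 0) = -10
Omar at start wants the lowest of {Alpha=-10, Beta=0}, so chooses Alpha.

Alpha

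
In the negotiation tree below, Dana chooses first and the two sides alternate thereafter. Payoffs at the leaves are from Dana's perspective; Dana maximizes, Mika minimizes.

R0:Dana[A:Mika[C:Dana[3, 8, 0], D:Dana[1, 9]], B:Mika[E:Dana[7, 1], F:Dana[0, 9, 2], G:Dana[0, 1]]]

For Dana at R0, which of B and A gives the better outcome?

A

E (Dana): max(7, 1) = 7
F (Dana): max(0, 9, 2) = 9
G (Dana): max(0, 1) = 1
B (Mika): min(7, 9, 1) = 1
C (Dana): max(3, 8, 0) = 8
D (Dana): max(1, 9) = 9
A (Mika): min(8, 9) = 8
Dana prefers the higher value; B=1, A=8. A is better since 8 > 1.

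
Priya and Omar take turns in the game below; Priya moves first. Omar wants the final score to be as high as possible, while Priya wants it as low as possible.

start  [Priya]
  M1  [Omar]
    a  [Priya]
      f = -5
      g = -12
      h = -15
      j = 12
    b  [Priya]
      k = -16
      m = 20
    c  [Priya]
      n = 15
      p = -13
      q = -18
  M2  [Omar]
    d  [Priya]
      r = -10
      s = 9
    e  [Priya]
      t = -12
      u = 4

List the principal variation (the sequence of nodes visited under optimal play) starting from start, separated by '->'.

start -> M1 -> a -> h

a (Priya): min(-5, -12, -15, 12) = -15
b (Priya): min(-16, 20) = -16
c (Priya): min(15, -13, -18) = -18
M1 (Omar): max(-15, -16, -18) = -15
d (Priya): min(-10, 9) = -10
e (Priya): min(-12, 4) = -12
M2 (Omar): max(-10, -12) = -10
start (Priya): min(-15, -10) = -15
At start, Priya picks M1 (lowest: -15).
At M1, Omar picks a (highest: -15).
At a, Priya picks h (lowest: -15).
Terminal value -15.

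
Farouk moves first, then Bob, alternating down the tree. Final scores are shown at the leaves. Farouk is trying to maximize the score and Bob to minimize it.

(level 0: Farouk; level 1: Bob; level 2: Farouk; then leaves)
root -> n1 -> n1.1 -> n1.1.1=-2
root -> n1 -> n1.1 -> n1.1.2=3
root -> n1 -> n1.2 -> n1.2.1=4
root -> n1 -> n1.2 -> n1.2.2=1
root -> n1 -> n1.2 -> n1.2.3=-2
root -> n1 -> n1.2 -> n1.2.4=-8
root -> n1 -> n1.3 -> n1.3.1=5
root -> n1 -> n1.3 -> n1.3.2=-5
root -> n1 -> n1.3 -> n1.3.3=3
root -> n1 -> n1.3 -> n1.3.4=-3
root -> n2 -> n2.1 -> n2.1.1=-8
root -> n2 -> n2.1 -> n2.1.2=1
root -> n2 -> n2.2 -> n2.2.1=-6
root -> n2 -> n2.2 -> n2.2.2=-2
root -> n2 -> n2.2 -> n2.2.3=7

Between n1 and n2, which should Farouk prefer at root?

n1.1 (Farouk): max(-2, 3) = 3
n1.2 (Farouk): max(4, 1, -2, -8) = 4
n1.3 (Farouk): max(5, -5, 3, -3) = 5
n1 (Bob): min(3, 4, 5) = 3
n2.1 (Farouk): max(-8, 1) = 1
n2.2 (Farouk): max(-6, -2, 7) = 7
n2 (Bob): min(1, 7) = 1
Farouk prefers the higher value; n1=3, n2=1. n1 is better since 3 > 1.

n1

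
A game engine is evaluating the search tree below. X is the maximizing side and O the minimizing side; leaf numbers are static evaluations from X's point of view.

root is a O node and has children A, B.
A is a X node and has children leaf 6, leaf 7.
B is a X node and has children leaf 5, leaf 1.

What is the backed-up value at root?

5

A (X): max(6, 7) = 7
B (X): max(5, 1) = 5
root (O): min(7, 5) = 5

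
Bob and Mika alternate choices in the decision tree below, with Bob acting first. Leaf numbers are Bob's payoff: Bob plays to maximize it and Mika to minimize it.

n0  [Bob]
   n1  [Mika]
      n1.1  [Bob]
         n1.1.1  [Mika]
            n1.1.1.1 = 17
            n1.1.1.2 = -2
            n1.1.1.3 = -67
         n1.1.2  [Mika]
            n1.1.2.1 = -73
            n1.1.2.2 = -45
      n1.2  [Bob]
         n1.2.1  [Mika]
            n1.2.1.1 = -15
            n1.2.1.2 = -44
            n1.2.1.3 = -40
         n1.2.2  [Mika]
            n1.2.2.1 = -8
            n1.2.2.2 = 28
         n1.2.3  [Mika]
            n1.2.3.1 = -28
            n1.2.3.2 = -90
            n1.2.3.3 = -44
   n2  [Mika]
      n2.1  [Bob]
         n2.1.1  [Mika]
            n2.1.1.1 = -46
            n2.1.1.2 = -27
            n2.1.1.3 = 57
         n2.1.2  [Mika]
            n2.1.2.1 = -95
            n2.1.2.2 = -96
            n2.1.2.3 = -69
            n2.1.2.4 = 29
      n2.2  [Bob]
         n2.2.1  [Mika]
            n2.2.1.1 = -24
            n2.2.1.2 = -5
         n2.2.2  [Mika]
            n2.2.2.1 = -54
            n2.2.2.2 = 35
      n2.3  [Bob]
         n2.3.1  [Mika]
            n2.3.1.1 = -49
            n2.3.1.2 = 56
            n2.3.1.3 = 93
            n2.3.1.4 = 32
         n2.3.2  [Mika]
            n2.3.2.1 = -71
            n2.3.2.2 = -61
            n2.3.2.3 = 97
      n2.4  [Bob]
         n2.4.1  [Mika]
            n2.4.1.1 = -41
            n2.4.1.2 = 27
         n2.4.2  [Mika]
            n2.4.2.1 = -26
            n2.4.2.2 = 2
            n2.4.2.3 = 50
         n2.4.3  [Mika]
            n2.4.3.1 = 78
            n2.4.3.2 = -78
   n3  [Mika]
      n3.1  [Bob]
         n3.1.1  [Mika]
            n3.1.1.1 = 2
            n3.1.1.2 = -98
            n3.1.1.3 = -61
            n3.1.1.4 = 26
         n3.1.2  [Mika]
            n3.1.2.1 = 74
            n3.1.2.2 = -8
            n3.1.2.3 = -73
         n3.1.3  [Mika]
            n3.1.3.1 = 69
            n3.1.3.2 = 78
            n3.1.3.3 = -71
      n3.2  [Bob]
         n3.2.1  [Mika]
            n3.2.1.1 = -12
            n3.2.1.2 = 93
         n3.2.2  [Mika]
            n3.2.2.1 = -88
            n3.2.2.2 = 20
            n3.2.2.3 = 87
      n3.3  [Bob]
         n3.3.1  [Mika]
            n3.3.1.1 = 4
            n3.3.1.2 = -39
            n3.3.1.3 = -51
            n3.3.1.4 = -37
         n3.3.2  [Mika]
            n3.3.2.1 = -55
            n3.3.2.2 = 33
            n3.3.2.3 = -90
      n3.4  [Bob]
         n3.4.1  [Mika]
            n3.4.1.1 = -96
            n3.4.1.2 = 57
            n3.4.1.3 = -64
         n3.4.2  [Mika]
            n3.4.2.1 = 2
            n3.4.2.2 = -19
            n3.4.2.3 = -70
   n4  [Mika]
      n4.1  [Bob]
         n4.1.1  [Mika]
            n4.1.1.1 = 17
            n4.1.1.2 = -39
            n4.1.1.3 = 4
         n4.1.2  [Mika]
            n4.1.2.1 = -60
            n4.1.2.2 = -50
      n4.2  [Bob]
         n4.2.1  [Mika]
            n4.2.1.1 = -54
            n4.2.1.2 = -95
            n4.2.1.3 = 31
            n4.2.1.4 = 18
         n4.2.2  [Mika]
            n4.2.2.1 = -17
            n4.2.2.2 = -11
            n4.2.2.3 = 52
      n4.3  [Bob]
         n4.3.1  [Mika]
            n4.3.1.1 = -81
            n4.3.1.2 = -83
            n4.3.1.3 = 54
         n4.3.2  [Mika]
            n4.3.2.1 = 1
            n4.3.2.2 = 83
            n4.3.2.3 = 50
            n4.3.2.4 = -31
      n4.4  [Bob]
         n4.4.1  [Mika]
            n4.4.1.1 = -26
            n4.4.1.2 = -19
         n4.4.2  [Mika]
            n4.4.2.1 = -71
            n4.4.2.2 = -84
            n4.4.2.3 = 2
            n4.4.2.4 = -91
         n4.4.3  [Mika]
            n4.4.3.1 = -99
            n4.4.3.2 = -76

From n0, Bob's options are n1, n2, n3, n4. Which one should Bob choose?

n4

n1.1.1 (Mika): min(17, -2, -67) = -67
n1.1.2 (Mika): min(-73, -45) = -73
n1.1 (Bob): max(-67, -73) = -67
n1.2.1 (Mika): min(-15, -44, -40) = -44
n1.2.2 (Mika): min(-8, 28) = -8
n1.2.3 (Mika): min(-28, -90, -44) = -90
n1.2 (Bob): max(-44, -8, -90) = -8
n1 (Mika): min(-67, -8) = -67
n2.1.1 (Mika): min(-46, -27, 57) = -46
n2.1.2 (Mika): min(-95, -96, -69, 29) = -96
n2.1 (Bob): max(-46, -96) = -46
n2.2.1 (Mika): min(-24, -5) = -24
n2.2.2 (Mika): min(-54, 35) = -54
n2.2 (Bob): max(-24, -54) = -24
n2.3.1 (Mika): min(-49, 56, 93, 32) = -49
n2.3.2 (Mika): min(-71, -61, 97) = -71
n2.3 (Bob): max(-49, -71) = -49
n2.4.1 (Mika): min(-41, 27) = -41
n2.4.2 (Mika): min(-26, 2, 50) = -26
n2.4.3 (Mika): min(78, -78) = -78
n2.4 (Bob): max(-41, -26, -78) = -26
n2 (Mika): min(-46, -24, -49, -26) = -49
n3.1.1 (Mika): min(2, -98, -61, 26) = -98
n3.1.2 (Mika): min(74, -8, -73) = -73
n3.1.3 (Mika): min(69, 78, -71) = -71
n3.1 (Bob): max(-98, -73, -71) = -71
n3.2.1 (Mika): min(-12, 93) = -12
n3.2.2 (Mika): min(-88, 20, 87) = -88
n3.2 (Bob): max(-12, -88) = -12
n3.3.1 (Mika): min(4, -39, -51, -37) = -51
n3.3.2 (Mika): min(-55, 33, -90) = -90
n3.3 (Bob): max(-51, -90) = -51
n3.4.1 (Mika): min(-96, 57, -64) = -96
n3.4.2 (Mika): min(2, -19, -70) = -70
n3.4 (Bob): max(-96, -70) = -70
n3 (Mika): min(-71, -12, -51, -70) = -71
n4.1.1 (Mika): min(17, -39, 4) = -39
n4.1.2 (Mika): min(-60, -50) = -60
n4.1 (Bob): max(-39, -60) = -39
n4.2.1 (Mika): min(-54, -95, 31, 18) = -95
n4.2.2 (Mika): min(-17, -11, 52) = -17
n4.2 (Bob): max(-95, -17) = -17
n4.3.1 (Mika): min(-81, -83, 54) = -83
n4.3.2 (Mika): min(1, 83, 50, -31) = -31
n4.3 (Bob): max(-83, -31) = -31
n4.4.1 (Mika): min(-26, -19) = -26
n4.4.2 (Mika): min(-71, -84, 2, -91) = -91
n4.4.3 (Mika): min(-99, -76) = -99
n4.4 (Bob): max(-26, -91, -99) = -26
n4 (Mika): min(-39, -17, -31, -26) = -39
n0 (Bob): max(-67, -49, -71, -39) = -39
Bob at n0 wants the highest of {n1=-67, n2=-49, n3=-71, n4=-39}, so chooses n4.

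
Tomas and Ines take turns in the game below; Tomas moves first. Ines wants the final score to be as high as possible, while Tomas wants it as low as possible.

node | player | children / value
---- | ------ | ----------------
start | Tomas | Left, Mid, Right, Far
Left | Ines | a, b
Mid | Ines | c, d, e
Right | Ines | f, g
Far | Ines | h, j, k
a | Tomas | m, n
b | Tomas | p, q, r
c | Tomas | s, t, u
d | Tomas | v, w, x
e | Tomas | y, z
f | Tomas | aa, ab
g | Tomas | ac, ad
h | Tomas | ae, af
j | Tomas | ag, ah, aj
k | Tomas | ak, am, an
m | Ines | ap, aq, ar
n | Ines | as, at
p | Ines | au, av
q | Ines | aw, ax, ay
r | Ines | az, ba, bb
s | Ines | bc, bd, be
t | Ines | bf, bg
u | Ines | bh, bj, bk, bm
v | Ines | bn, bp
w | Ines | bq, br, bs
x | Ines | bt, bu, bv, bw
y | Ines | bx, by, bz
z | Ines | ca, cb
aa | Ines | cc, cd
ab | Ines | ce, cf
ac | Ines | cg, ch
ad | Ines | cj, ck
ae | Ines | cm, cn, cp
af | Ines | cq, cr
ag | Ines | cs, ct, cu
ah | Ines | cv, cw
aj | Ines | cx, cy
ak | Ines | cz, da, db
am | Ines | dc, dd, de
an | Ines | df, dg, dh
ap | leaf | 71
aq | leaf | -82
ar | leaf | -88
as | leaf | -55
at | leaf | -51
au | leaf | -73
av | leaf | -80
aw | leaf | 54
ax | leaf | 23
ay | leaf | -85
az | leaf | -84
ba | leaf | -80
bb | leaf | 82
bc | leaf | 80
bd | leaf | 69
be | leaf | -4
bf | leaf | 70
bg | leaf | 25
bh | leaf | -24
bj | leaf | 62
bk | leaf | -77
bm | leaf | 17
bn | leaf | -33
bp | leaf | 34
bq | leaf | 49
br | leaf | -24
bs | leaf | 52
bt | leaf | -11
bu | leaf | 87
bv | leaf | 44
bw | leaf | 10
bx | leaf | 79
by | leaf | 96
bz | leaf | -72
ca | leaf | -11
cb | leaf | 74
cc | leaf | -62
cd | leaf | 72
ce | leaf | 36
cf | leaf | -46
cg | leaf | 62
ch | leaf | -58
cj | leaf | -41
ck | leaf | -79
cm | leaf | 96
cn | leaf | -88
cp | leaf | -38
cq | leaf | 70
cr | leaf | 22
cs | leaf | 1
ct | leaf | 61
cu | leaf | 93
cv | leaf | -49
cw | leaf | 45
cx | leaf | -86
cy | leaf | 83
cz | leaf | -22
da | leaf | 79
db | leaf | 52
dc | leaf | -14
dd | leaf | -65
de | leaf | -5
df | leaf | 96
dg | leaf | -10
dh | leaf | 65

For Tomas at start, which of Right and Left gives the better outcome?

Left

aa (Ines): max(-62, 72) = 72
ab (Ines): max(36, -46) = 36
f (Tomas): min(72, 36) = 36
ac (Ines): max(62, -58) = 62
ad (Ines): max(-41, -79) = -41
g (Tomas): min(62, -41) = -41
Right (Ines): max(36, -41) = 36
m (Ines): max(71, -82, -88) = 71
n (Ines): max(-55, -51) = -51
a (Tomas): min(71, -51) = -51
p (Ines): max(-73, -80) = -73
q (Ines): max(54, 23, -85) = 54
r (Ines): max(-84, -80, 82) = 82
b (Tomas): min(-73, 54, 82) = -73
Left (Ines): max(-51, -73) = -51
Tomas prefers the lower value; Right=36, Left=-51. Left is better since -51 < 36.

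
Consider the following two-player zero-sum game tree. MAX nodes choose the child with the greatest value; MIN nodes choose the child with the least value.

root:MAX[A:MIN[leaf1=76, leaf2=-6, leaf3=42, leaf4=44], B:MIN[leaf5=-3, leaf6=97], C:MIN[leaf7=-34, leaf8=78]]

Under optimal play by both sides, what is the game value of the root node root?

-3

A (MIN): min(76, -6, 42, 44) = -6
B (MIN): min(-3, 97) = -3
C (MIN): min(-34, 78) = -34
root (MAX): max(-6, -3, -34) = -3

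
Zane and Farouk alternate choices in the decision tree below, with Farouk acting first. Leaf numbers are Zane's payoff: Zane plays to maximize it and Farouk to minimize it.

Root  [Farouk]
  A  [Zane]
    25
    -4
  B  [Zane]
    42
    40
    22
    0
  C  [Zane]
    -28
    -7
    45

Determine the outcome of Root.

25

A (Zane): max(25, -4) = 25
B (Zane): max(42, 40, 22, 0) = 42
C (Zane): max(-28, -7, 45) = 45
Root (Farouk): min(25, 42, 45) = 25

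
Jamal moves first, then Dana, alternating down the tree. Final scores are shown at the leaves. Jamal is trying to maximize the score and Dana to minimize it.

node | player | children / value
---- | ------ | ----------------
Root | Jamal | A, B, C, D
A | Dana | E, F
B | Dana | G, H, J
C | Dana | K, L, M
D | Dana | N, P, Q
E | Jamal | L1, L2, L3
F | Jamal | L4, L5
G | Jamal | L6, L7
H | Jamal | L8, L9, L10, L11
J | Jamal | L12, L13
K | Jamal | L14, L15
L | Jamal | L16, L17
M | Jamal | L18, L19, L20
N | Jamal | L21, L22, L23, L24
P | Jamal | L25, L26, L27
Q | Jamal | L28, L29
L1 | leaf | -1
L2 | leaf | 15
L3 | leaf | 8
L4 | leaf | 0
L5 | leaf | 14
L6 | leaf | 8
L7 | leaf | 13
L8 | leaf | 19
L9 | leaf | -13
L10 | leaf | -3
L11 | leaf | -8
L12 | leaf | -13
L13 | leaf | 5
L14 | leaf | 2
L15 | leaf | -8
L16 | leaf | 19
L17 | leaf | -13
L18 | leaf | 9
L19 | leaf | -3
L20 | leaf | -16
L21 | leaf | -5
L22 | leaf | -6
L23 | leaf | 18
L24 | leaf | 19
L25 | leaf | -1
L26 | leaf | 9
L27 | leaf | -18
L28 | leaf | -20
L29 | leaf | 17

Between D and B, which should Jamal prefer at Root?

N (Jamal): max(-5, -6, 18, 19) = 19
P (Jamal): max(-1, 9, -18) = 9
Q (Jamal): max(-20, 17) = 17
D (Dana): min(19, 9, 17) = 9
G (Jamal): max(8, 13) = 13
H (Jamal): max(19, -13, -3, -8) = 19
J (Jamal): max(-13, 5) = 5
B (Dana): min(13, 19, 5) = 5
Jamal prefers the higher value; D=9, B=5. D is better since 9 > 5.

D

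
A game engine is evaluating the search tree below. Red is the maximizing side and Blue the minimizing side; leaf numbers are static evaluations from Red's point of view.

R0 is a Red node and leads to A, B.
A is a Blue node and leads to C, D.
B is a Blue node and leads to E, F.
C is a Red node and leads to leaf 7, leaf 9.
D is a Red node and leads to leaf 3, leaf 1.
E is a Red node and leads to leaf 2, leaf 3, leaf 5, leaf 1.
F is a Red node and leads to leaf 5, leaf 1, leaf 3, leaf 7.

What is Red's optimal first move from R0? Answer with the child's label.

C (Red): max(7, 9) = 9
D (Red): max(3, 1) = 3
A (Blue): min(9, 3) = 3
E (Red): max(2, 3, 5, 1) = 5
F (Red): max(5, 1, 3, 7) = 7
B (Blue): min(5, 7) = 5
R0 (Red): max(3, 5) = 5
Red at R0 wants the highest of {A=3, B=5}, so chooses B.

B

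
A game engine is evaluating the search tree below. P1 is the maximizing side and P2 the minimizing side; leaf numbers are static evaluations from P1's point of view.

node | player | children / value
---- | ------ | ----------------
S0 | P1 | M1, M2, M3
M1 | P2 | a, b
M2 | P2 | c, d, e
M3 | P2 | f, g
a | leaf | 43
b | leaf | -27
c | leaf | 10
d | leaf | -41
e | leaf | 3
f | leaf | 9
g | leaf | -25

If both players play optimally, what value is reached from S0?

M1 (P2): min(43, -27) = -27
M2 (P2): min(10, -41, 3) = -41
M3 (P2): min(9, -25) = -25
S0 (P1): max(-27, -41, -25) = -25

-25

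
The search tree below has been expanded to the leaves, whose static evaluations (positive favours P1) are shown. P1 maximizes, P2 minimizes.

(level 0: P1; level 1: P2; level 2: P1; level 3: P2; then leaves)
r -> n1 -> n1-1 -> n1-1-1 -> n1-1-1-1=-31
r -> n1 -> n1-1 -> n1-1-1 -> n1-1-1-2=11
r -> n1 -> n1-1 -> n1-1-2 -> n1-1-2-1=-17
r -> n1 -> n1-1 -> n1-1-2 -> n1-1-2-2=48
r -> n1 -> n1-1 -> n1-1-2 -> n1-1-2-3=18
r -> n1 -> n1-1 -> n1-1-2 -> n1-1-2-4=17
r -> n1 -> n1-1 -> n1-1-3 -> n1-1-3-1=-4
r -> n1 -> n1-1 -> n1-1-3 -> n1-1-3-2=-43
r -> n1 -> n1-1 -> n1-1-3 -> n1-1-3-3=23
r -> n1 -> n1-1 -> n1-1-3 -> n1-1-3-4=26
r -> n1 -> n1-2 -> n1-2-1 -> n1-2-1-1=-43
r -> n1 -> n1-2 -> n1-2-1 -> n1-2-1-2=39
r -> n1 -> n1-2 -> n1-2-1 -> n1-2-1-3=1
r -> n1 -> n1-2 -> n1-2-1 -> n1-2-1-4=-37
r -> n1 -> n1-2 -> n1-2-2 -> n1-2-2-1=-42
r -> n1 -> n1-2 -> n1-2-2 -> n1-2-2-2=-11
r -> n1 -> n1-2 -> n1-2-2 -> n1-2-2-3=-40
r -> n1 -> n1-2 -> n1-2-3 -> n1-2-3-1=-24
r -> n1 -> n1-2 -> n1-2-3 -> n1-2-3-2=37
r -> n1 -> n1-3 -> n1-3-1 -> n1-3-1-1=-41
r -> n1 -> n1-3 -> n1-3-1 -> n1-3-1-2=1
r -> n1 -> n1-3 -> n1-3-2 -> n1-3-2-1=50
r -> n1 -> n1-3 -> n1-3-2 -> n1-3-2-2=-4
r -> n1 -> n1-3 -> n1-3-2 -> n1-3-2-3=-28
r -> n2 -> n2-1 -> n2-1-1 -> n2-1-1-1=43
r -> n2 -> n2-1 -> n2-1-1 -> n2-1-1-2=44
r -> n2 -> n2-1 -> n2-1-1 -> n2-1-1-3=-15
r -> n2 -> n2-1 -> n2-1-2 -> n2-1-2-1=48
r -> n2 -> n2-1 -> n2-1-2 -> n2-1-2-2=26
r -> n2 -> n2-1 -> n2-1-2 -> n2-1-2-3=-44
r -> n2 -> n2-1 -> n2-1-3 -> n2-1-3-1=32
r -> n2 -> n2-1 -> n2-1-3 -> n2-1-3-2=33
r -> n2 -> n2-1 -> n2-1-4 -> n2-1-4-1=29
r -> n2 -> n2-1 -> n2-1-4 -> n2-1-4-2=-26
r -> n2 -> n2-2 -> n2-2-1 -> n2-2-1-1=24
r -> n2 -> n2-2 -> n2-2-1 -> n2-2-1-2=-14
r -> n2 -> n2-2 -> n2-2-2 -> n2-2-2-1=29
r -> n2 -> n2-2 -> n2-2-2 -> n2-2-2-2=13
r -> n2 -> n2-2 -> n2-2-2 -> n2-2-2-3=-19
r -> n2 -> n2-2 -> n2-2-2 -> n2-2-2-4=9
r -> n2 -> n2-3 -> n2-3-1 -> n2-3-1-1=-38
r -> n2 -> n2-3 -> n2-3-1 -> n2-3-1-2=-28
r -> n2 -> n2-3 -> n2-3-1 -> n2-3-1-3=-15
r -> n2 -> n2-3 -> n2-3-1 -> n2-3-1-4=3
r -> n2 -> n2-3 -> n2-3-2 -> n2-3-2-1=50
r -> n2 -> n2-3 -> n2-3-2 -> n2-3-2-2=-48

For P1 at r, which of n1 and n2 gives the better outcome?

n1-1-1 (P2): min(-31, 11) = -31
n1-1-2 (P2): min(-17, 48, 18, 17) = -17
n1-1-3 (P2): min(-4, -43, 23, 26) = -43
n1-1 (P1): max(-31, -17, -43) = -17
n1-2-1 (P2): min(-43, 39, 1, -37) = -43
n1-2-2 (P2): min(-42, -11, -40) = -42
n1-2-3 (P2): min(-24, 37) = -24
n1-2 (P1): max(-43, -42, -24) = -24
n1-3-1 (P2): min(-41, 1) = -41
n1-3-2 (P2): min(50, -4, -28) = -28
n1-3 (P1): max(-41, -28) = -28
n1 (P2): min(-17, -24, -28) = -28
n2-1-1 (P2): min(43, 44, -15) = -15
n2-1-2 (P2): min(48, 26, -44) = -44
n2-1-3 (P2): min(32, 33) = 32
n2-1-4 (P2): min(29, -26) = -26
n2-1 (P1): max(-15, -44, 32, -26) = 32
n2-2-1 (P2): min(24, -14) = -14
n2-2-2 (P2): min(29, 13, -19, 9) = -19
n2-2 (P1): max(-14, -19) = -14
n2-3-1 (P2): min(-38, -28, -15, 3) = -38
n2-3-2 (P2): min(50, -48) = -48
n2-3 (P1): max(-38, -48) = -38
n2 (P2): min(32, -14, -38) = -38
P1 prefers the higher value; n1=-28, n2=-38. n1 is better since -28 > -38.

n1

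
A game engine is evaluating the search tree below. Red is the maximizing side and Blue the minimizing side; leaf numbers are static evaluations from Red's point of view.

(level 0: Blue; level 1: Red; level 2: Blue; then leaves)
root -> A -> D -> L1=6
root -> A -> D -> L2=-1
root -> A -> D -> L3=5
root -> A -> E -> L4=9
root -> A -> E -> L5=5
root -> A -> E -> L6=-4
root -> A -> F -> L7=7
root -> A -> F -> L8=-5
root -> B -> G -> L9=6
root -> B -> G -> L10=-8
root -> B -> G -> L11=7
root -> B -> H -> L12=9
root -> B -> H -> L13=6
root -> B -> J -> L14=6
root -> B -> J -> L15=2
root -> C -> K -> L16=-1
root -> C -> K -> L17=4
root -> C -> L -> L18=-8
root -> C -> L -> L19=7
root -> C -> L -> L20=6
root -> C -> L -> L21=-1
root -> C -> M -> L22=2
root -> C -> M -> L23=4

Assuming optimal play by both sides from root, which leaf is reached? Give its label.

D (Blue): min(6, -1, 5) = -1
E (Blue): min(9, 5, -4) = -4
F (Blue): min(7, -5) = -5
A (Red): max(-1, -4, -5) = -1
G (Blue): min(6, -8, 7) = -8
H (Blue): min(9, 6) = 6
J (Blue): min(6, 2) = 2
B (Red): max(-8, 6, 2) = 6
K (Blue): min(-1, 4) = -1
L (Blue): min(-8, 7, 6, -1) = -8
M (Blue): min(2, 4) = 2
C (Red): max(-1, -8, 2) = 2
root (Blue): min(-1, 6, 2) = -1
At root, Blue picks A (lowest: -1).
At A, Red picks D (highest: -1).
At D, Blue picks L2 (lowest: -1).
Terminal value -1.

L2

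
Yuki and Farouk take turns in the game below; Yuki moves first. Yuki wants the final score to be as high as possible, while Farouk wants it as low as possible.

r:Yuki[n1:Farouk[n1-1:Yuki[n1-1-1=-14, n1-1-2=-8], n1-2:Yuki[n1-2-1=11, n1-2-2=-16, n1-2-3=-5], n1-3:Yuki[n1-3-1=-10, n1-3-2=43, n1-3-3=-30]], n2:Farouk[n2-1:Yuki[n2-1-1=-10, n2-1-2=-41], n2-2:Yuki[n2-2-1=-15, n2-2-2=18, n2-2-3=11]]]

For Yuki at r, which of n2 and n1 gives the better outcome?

n2-1 (Yuki): max(-10, -41) = -10
n2-2 (Yuki): max(-15, 18, 11) = 18
n2 (Farouk): min(-10, 18) = -10
n1-1 (Yuki): max(-14, -8) = -8
n1-2 (Yuki): max(11, -16, -5) = 11
n1-3 (Yuki): max(-10, 43, -30) = 43
n1 (Farouk): min(-8, 11, 43) = -8
Yuki prefers the higher value; n2=-10, n1=-8. n1 is better since -8 > -10.

n1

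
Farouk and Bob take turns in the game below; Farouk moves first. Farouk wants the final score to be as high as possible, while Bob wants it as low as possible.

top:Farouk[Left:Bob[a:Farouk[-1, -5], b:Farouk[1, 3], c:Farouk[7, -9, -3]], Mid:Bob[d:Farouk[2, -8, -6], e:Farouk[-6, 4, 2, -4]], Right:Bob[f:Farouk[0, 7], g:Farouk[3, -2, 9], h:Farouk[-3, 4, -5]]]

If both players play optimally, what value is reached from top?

4

a (Farouk): max(-1, -5) = -1
b (Farouk): max(1, 3) = 3
c (Farouk): max(7, -9, -3) = 7
Left (Bob): min(-1, 3, 7) = -1
d (Farouk): max(2, -8, -6) = 2
e (Farouk): max(-6, 4, 2, -4) = 4
Mid (Bob): min(2, 4) = 2
f (Farouk): max(0, 7) = 7
g (Farouk): max(3, -2, 9) = 9
h (Farouk): max(-3, 4, -5) = 4
Right (Bob): min(7, 9, 4) = 4
top (Farouk): max(-1, 2, 4) = 4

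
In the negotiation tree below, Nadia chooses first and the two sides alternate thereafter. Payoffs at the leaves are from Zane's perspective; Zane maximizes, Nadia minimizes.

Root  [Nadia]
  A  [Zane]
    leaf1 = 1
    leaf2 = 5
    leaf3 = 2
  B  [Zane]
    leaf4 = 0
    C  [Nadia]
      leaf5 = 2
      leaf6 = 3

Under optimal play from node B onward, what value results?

C (Nadia): min(2, 3) = 2
B (Zane): max(0, 2) = 2

2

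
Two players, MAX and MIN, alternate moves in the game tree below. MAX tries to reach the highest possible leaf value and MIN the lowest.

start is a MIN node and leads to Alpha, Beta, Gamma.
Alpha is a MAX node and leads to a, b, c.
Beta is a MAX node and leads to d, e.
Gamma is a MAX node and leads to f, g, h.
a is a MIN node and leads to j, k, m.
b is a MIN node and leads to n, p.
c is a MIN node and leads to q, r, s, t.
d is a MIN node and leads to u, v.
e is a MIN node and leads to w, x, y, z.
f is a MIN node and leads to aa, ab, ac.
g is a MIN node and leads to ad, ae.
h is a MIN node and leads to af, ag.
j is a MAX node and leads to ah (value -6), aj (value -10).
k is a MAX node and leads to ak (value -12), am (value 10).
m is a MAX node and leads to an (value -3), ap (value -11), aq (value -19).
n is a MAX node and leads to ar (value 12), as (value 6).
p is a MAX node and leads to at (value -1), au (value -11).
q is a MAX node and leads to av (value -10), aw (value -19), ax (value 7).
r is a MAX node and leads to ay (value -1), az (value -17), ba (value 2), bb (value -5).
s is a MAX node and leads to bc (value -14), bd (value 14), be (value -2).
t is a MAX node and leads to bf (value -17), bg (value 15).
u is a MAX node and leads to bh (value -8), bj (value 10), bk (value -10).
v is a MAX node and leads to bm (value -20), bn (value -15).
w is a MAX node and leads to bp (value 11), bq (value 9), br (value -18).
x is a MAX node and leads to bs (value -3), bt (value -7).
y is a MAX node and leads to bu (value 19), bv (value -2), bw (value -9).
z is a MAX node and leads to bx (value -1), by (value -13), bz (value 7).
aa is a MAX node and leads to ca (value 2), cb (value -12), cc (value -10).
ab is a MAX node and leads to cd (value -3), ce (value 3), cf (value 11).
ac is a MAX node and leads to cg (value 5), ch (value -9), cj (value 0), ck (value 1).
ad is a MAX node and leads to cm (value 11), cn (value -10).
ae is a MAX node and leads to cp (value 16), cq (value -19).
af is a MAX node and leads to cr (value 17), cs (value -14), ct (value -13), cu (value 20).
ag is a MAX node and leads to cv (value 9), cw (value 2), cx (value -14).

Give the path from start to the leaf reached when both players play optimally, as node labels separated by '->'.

start -> Beta -> e -> x -> bs

j (MAX): max(-6, -10) = -6
k (MAX): max(-12, 10) = 10
m (MAX): max(-3, -11, -19) = -3
a (MIN): min(-6, 10, -3) = -6
n (MAX): max(12, 6) = 12
p (MAX): max(-1, -11) = -1
b (MIN): min(12, -1) = -1
q (MAX): max(-10, -19, 7) = 7
r (MAX): max(-1, -17, 2, -5) = 2
s (MAX): max(-14, 14, -2) = 14
t (MAX): max(-17, 15) = 15
c (MIN): min(7, 2, 14, 15) = 2
Alpha (MAX): max(-6, -1, 2) = 2
u (MAX): max(-8, 10, -10) = 10
v (MAX): max(-20, -15) = -15
d (MIN): min(10, -15) = -15
w (MAX): max(11, 9, -18) = 11
x (MAX): max(-3, -7) = -3
y (MAX): max(19, -2, -9) = 19
z (MAX): max(-1, -13, 7) = 7
e (MIN): min(11, -3, 19, 7) = -3
Beta (MAX): max(-15, -3) = -3
aa (MAX): max(2, -12, -10) = 2
ab (MAX): max(-3, 3, 11) = 11
ac (MAX): max(5, -9, 0, 1) = 5
f (MIN): min(2, 11, 5) = 2
ad (MAX): max(11, -10) = 11
ae (MAX): max(16, -19) = 16
g (MIN): min(11, 16) = 11
af (MAX): max(17, -14, -13, 20) = 20
ag (MAX): max(9, 2, -14) = 9
h (MIN): min(20, 9) = 9
Gamma (MAX): max(2, 11, 9) = 11
start (MIN): min(2, -3, 11) = -3
At start, MIN picks Beta (lowest: -3).
At Beta, MAX picks e (highest: -3).
At e, MIN picks x (lowest: -3).
At x, MAX picks bs (highest: -3).
Terminal value -3.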